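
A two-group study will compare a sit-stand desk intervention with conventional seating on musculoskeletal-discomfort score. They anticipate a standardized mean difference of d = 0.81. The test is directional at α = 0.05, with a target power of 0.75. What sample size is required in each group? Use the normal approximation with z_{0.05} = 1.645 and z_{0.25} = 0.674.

n = 17 per group

For two independent groups with equal n: n = 2·((z_{α} + z_β) / d)².
z_{α} + z_β = 1.645 + 0.674 = 2.319.
n = 2 × (2.319 / 0.81)² = 2 × 2.863² = 2 × 8.20 = 16.4.
Round up to the next whole participant.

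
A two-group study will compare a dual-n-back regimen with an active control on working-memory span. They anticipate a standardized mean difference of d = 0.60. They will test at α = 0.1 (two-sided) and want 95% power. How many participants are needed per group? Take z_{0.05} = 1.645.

n = 61 per group

For two independent groups with equal n: n = 2·((z_{α/2} + z_β) / d)².
z_{α/2} + z_β = 1.645 + 1.645 = 3.290.
n = 2 × (3.290 / 0.60)² = 2 × 5.483² = 2 × 30.07 = 60.1.
Round up to the next whole participant.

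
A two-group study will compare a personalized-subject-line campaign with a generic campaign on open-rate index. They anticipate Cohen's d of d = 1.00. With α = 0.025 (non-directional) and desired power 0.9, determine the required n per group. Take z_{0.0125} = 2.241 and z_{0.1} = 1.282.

n = 25 per group

For two independent groups with equal n: n = 2·((z_{α/2} + z_β) / d)².
z_{α/2} + z_β = 2.241 + 1.282 = 3.523.
n = 2 × (3.523 / 1.00)² = 2 × 3.523² = 2 × 12.41 = 24.8.
Round up to the next whole participant.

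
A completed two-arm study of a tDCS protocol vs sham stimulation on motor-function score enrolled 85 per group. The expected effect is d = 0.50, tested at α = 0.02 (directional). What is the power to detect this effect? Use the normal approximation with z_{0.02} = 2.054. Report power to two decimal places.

For two equal groups, power = Φ(d·√(n/2) − z_{α}).
d·√(n/2) = 0.50 × √(85/2) = 0.50 × 6.519 = 3.260.
z_β = 3.260 − 2.054 = 1.206.
Power = Φ(1.206) = 0.886.

power ≈ 0.89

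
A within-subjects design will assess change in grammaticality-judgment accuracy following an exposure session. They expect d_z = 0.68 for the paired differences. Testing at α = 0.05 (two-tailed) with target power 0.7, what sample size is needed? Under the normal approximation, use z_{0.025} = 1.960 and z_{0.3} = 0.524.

For a paired (one-sample on differences) test: n = ((z_{α/2} + z_β) / d)².
z_{α/2} + z_β = 1.960 + 0.524 = 2.484.
n = (2.484 / 0.68)² = 3.653² = 13.34.
Round up.

n = 14 pairs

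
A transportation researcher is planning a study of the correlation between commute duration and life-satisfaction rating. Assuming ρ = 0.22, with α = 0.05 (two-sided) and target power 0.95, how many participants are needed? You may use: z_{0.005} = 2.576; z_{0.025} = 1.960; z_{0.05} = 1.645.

Fisher's z: C = ½·ln((1+r)/(1−r)) = ½·ln(1.5641) = 0.2237.
n = ((z_{α/2} + z_β)/C)² + 3.
(1.960 + 1.645) / 0.2237 = 3.605 / 0.2237 = 16.115.
n = 16.115² + 3 = 259.70 + 3 = 262.7.
Round up.

n = 263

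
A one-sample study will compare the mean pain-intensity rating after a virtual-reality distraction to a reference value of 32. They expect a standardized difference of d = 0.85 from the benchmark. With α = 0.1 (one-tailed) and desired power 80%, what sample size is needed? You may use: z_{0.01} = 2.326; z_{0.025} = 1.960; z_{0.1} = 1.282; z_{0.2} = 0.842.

For a one-sample test: n = ((z_{α} + z_β) / d)².
z_{α} + z_β = 1.282 + 0.842 = 2.124.
n = (2.124 / 0.85)² = 2.499² = 6.24.
Round up.

n = 7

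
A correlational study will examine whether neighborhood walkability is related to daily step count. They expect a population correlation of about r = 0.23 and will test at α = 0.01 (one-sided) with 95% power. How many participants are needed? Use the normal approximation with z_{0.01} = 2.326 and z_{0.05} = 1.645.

n = 291

Fisher's z: C = ½·ln((1+r)/(1−r)) = ½·ln(1.5974) = 0.2342.
n = ((z_{α} + z_β)/C)² + 3.
(2.326 + 1.645) / 0.2342 = 3.971 / 0.2342 = 16.956.
n = 16.956² + 3 = 287.49 + 3 = 290.5.
Round up.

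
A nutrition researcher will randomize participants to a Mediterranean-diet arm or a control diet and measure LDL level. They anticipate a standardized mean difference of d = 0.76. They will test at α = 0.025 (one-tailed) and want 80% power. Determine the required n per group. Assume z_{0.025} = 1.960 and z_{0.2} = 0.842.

For two independent groups with equal n: n = 2·((z_{α} + z_β) / d)².
z_{α} + z_β = 1.960 + 0.842 = 2.802.
n = 2 × (2.802 / 0.76)² = 2 × 3.687² = 2 × 13.59 = 27.2.
Round up to the next whole participant.

n = 28 per group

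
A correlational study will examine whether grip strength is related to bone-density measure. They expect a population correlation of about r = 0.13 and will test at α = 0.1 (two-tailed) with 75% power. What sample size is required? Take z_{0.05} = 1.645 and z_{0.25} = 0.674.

n = 318

Fisher's z: C = ½·ln((1+r)/(1−r)) = ½·ln(1.2989) = 0.1307.
n = ((z_{α/2} + z_β)/C)² + 3.
(1.645 + 0.674) / 0.1307 = 2.319 / 0.1307 = 17.743.
n = 17.743² + 3 = 314.81 + 3 = 317.8.
Round up.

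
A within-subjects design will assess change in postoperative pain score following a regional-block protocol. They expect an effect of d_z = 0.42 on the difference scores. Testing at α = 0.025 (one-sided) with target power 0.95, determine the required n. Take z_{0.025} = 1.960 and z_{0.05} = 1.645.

n = 74 pairs

For a paired (one-sample on differences) test: n = ((z_{α} + z_β) / d)².
z_{α} + z_β = 1.960 + 1.645 = 3.605.
n = (3.605 / 0.42)² = 8.583² = 73.67.
Round up.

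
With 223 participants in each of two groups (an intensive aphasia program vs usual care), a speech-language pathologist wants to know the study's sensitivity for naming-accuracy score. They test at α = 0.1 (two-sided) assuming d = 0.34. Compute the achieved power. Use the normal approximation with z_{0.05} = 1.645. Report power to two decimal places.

For two equal groups, power = Φ(d·√(n/2) − z_{α/2}).
d·√(n/2) = 0.34 × √(223/2) = 0.34 × 10.559 = 3.590.
z_β = 3.590 − 1.645 = 1.945.
Power = Φ(1.945) = 0.974.

power ≈ 0.97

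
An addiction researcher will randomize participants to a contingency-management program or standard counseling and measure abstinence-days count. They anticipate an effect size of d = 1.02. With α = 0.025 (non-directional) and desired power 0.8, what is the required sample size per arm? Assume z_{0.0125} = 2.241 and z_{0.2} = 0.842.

For two independent groups with equal n: n = 2·((z_{α/2} + z_β) / d)².
z_{α/2} + z_β = 2.241 + 0.842 = 3.083.
n = 2 × (3.083 / 1.02)² = 2 × 3.023² = 2 × 9.14 = 18.3.
Round up to the next whole participant.

n = 19 per group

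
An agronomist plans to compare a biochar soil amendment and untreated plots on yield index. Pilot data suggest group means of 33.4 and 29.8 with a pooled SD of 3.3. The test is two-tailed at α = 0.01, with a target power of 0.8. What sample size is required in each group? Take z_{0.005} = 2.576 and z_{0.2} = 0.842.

n = 20 per group

Cohen's d = |M₁ − M₂| / SD_pooled = |33.4 − 29.8| / 3.3 = 3.6 / 3.3 = 1.091.
For two independent groups with equal n: n = 2·((z_{α/2} + z_β) / d)².
z_{α/2} + z_β = 2.576 + 0.842 = 3.418.
n = 2 × (3.418 / 1.091)² = 2 × 3.133² = 2 × 9.82 = 19.6.
Round up to the next whole participant.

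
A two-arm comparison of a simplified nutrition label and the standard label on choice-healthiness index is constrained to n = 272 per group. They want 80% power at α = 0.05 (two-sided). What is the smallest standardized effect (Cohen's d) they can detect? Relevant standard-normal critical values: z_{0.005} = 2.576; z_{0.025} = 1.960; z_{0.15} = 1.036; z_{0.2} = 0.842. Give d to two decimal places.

For two independent groups of n = 272 each: d_min = (z_{α/2} + z_β)·√(2/n).
z-sum = 1.960 + 0.842 = 2.802.
d_min = 2.802 × √(2/272) = 2.802 × 0.0857 = 0.240.

d_min ≈ 0.24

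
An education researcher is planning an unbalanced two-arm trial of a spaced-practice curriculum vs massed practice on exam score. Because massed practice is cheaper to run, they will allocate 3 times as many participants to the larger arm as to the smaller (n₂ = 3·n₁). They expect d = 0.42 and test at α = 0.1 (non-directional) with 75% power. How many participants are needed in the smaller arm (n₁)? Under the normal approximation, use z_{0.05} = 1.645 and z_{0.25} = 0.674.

n₁ = 41

With allocation ratio k = n₂/n₁ = 3, Var(x̄₁−x̄₂) = σ²(1/n₁ + 1/(k·n₁)) = σ²·(k+1)/(k·n₁).
So n₁ = (1 + 1/k)·((z_{α/2} + z_β)/d)² = 1.333 × (2.319/0.42)².
n₁ = 1.333 × 30.49 = 40.6.
Round up: n₁ = 41, giving n₂ = 3 × 41 = 123.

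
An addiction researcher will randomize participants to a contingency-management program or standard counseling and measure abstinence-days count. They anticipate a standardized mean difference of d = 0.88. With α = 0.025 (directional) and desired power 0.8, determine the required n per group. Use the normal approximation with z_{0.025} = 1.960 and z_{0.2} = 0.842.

n = 21 per group

For two independent groups with equal n: n = 2·((z_{α} + z_β) / d)².
z_{α} + z_β = 1.960 + 0.842 = 2.802.
n = 2 × (2.802 / 0.88)² = 2 × 3.184² = 2 × 10.14 = 20.3.
Round up to the next whole participant.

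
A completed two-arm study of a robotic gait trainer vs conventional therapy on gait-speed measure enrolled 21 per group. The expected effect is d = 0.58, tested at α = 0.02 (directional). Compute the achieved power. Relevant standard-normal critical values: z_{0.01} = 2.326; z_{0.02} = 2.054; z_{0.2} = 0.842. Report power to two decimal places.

For two equal groups, power = Φ(d·√(n/2) − z_{α}).
d·√(n/2) = 0.58 × √(21/2) = 0.58 × 3.240 = 1.879.
z_β = 1.879 − 2.054 = -0.175.
Power = Φ(-0.175) = 0.431.

power ≈ 0.43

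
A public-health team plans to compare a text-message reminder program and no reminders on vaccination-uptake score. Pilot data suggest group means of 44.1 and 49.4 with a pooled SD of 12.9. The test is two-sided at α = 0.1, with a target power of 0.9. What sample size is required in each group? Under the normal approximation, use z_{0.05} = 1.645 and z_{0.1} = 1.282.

Cohen's d = |M₁ − M₂| / SD_pooled = |44.1 − 49.4| / 12.9 = 5.3 / 12.9 = 0.411.
For two independent groups with equal n: n = 2·((z_{α/2} + z_β) / d)².
z_{α/2} + z_β = 1.645 + 1.282 = 2.927.
n = 2 × (2.927 / 0.411)² = 2 × 7.122² = 2 × 50.72 = 101.4.
Round up to the next whole participant.

n = 102 per group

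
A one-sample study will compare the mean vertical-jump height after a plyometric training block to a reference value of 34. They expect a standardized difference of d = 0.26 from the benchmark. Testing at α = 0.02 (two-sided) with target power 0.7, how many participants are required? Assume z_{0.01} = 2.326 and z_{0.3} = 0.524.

For a one-sample test: n = ((z_{α/2} + z_β) / d)².
z_{α/2} + z_β = 2.326 + 0.524 = 2.850.
n = (2.850 / 0.26)² = 10.962² = 120.16.
Round up.

n = 121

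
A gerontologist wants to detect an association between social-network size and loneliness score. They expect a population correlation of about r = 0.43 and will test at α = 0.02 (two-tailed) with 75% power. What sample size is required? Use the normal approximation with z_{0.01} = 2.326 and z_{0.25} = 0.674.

n = 46

Fisher's z: C = ½·ln((1+r)/(1−r)) = ½·ln(2.5088) = 0.4599.
n = ((z_{α/2} + z_β)/C)² + 3.
(2.326 + 0.674) / 0.4599 = 3.000 / 0.4599 = 6.523.
n = 6.523² + 3 = 42.55 + 3 = 45.6.
Round up.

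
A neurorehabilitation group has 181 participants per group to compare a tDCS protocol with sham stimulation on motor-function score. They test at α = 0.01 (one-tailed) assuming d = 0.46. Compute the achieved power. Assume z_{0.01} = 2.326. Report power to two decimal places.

power ≈ 0.98

For two equal groups, power = Φ(d·√(n/2) − z_{α}).
d·√(n/2) = 0.46 × √(181/2) = 0.46 × 9.513 = 4.376.
z_β = 4.376 − 2.326 = 2.050.
Power = Φ(2.050) = 0.980.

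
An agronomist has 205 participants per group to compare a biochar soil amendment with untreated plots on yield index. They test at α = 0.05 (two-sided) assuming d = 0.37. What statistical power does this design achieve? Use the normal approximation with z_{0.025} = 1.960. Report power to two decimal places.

For two equal groups, power = Φ(d·√(n/2) − z_{α/2}).
d·√(n/2) = 0.37 × √(205/2) = 0.37 × 10.124 = 3.746.
z_β = 3.746 − 1.960 = 1.786.
Power = Φ(1.786) = 0.963.

power ≈ 0.96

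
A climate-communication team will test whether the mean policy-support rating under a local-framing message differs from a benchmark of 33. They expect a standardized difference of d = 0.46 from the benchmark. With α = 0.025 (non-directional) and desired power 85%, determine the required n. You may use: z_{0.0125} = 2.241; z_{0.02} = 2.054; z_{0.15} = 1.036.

For a one-sample test: n = ((z_{α/2} + z_β) / d)².
z_{α/2} + z_β = 2.241 + 1.036 = 3.277.
n = (3.277 / 0.46)² = 7.124² = 50.75.
Round up.

n = 51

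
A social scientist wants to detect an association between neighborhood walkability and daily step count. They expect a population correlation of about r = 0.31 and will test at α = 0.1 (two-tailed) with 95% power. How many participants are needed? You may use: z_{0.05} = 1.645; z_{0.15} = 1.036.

n = 109

Fisher's z: C = ½·ln((1+r)/(1−r)) = ½·ln(1.8986) = 0.3205.
n = ((z_{α/2} + z_β)/C)² + 3.
(1.645 + 1.645) / 0.3205 = 3.290 / 0.3205 = 10.265.
n = 10.265² + 3 = 105.37 + 3 = 108.4.
Round up.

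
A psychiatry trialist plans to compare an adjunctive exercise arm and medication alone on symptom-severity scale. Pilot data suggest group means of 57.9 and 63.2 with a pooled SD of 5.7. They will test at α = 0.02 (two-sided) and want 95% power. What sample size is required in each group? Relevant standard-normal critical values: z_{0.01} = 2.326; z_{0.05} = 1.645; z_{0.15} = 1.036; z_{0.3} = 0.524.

n = 37 per group

Cohen's d = |M₁ − M₂| / SD_pooled = |57.9 − 63.2| / 5.7 = 5.3 / 5.7 = 0.930.
For two independent groups with equal n: n = 2·((z_{α/2} + z_β) / d)².
z_{α/2} + z_β = 2.326 + 1.645 = 3.971.
n = 2 × (3.971 / 0.930)² = 2 × 4.270² = 2 × 18.23 = 36.5.
Round up to the next whole participant.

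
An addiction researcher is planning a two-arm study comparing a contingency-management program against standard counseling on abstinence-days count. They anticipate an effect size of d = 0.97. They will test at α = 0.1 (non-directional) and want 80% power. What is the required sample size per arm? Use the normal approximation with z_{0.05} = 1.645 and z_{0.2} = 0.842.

n = 14 per group

For two independent groups with equal n: n = 2·((z_{α/2} + z_β) / d)².
z_{α/2} + z_β = 1.645 + 0.842 = 2.487.
n = 2 × (2.487 / 0.97)² = 2 × 2.564² = 2 × 6.57 = 13.1.
Round up to the next whole participant.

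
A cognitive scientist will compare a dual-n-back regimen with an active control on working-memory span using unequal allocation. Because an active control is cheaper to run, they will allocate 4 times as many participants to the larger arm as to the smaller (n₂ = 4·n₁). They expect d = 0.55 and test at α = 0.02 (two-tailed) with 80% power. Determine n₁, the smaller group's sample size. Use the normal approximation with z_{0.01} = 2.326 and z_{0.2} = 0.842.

With allocation ratio k = n₂/n₁ = 4, Var(x̄₁−x̄₂) = σ²(1/n₁ + 1/(k·n₁)) = σ²·(k+1)/(k·n₁).
So n₁ = (1 + 1/k)·((z_{α/2} + z_β)/d)² = 1.250 × (3.168/0.55)².
n₁ = 1.250 × 33.18 = 41.5.
Round up: n₁ = 42, giving n₂ = 4 × 42 = 168.

n₁ = 42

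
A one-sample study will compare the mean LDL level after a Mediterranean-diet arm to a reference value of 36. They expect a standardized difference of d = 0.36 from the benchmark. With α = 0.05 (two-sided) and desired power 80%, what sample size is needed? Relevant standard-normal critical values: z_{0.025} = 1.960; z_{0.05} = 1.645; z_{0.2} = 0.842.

n = 61

For a one-sample test: n = ((z_{α/2} + z_β) / d)².
z_{α/2} + z_β = 1.960 + 0.842 = 2.802.
n = (2.802 / 0.36)² = 7.783² = 60.58.
Round up.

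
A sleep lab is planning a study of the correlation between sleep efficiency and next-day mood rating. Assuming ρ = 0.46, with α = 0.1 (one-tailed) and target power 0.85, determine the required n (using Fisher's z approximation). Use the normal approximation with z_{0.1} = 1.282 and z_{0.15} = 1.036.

n = 25

Fisher's z: C = ½·ln((1+r)/(1−r)) = ½·ln(2.7037) = 0.4973.
n = ((z_{α} + z_β)/C)² + 3.
(1.282 + 1.036) / 0.4973 = 2.318 / 0.4973 = 4.661.
n = 4.661² + 3 = 21.73 + 3 = 24.7.
Round up.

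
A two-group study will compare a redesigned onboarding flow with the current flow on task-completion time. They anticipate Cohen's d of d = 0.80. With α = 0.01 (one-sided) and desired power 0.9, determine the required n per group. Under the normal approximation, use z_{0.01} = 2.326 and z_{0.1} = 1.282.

n = 41 per group

For two independent groups with equal n: n = 2·((z_{α} + z_β) / d)².
z_{α} + z_β = 2.326 + 1.282 = 3.608.
n = 2 × (3.608 / 0.80)² = 2 × 4.510² = 2 × 20.34 = 40.7.
Round up to the next whole participant.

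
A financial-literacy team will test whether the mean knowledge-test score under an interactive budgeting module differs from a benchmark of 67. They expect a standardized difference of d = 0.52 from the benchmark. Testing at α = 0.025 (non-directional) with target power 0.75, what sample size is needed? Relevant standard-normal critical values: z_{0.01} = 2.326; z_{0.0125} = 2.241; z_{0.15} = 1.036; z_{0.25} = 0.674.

n = 32

For a one-sample test: n = ((z_{α/2} + z_β) / d)².
z_{α/2} + z_β = 2.241 + 0.674 = 2.915.
n = (2.915 / 0.52)² = 5.606² = 31.42.
Round up.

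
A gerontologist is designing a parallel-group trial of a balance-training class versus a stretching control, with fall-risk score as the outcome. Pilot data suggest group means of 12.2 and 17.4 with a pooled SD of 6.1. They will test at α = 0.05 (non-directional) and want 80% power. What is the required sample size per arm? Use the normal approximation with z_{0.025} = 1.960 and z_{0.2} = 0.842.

n = 22 per group

Cohen's d = |M₁ − M₂| / SD_pooled = |12.2 − 17.4| / 6.1 = 5.2 / 6.1 = 0.852.
For two independent groups with equal n: n = 2·((z_{α/2} + z_β) / d)².
z_{α/2} + z_β = 1.960 + 0.842 = 2.802.
n = 2 × (2.802 / 0.852)² = 2 × 3.289² = 2 × 10.82 = 21.6.
Round up to the next whole participant.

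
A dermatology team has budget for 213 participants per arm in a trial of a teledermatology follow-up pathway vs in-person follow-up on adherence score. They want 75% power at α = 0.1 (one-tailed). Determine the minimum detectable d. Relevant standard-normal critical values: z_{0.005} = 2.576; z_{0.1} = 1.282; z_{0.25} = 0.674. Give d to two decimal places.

d_min ≈ 0.19

For two independent groups of n = 213 each: d_min = (z_{α} + z_β)·√(2/n).
z-sum = 1.282 + 0.674 = 1.956.
d_min = 1.956 × √(2/213) = 1.956 × 0.0969 = 0.190.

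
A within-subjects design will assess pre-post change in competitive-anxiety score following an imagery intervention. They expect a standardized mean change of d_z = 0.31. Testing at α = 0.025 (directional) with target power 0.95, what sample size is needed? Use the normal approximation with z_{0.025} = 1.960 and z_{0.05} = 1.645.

For a paired (one-sample on differences) test: n = ((z_{α} + z_β) / d)².
z_{α} + z_β = 1.960 + 1.645 = 3.605.
n = (3.605 / 0.31)² = 11.629² = 135.23.
Round up.

n = 136 pairs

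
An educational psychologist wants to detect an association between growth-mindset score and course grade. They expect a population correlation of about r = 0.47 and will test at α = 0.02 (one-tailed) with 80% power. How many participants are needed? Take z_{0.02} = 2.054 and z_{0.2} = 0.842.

n = 36

Fisher's z: C = ½·ln((1+r)/(1−r)) = ½·ln(2.7736) = 0.5101.
n = ((z_{α} + z_β)/C)² + 3.
(2.054 + 0.842) / 0.5101 = 2.896 / 0.5101 = 5.677.
n = 5.677² + 3 = 32.23 + 3 = 35.2.
Round up.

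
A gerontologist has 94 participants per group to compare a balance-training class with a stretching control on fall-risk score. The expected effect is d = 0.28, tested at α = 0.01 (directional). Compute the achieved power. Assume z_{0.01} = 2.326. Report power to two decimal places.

power ≈ 0.34

For two equal groups, power = Φ(d·√(n/2) − z_{α}).
d·√(n/2) = 0.28 × √(94/2) = 0.28 × 6.856 = 1.920.
z_β = 1.920 − 2.326 = -0.406.
Power = Φ(-0.406) = 0.342.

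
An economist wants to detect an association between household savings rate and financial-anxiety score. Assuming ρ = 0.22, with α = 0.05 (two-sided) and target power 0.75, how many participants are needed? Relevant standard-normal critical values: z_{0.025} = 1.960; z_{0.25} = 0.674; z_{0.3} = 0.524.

n = 142

Fisher's z: C = ½·ln((1+r)/(1−r)) = ½·ln(1.5641) = 0.2237.
n = ((z_{α/2} + z_β)/C)² + 3.
(1.960 + 0.674) / 0.2237 = 2.634 / 0.2237 = 11.775.
n = 11.775² + 3 = 138.64 + 3 = 141.6.
Round up.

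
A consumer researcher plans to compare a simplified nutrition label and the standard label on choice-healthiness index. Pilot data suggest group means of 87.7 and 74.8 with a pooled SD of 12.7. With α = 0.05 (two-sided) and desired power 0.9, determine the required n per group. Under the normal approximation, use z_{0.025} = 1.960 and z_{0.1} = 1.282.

Cohen's d = |M₁ − M₂| / SD_pooled = |87.7 − 74.8| / 12.7 = 12.9 / 12.7 = 1.016.
For two independent groups with equal n: n = 2·((z_{α/2} + z_β) / d)².
z_{α/2} + z_β = 1.960 + 1.282 = 3.242.
n = 2 × (3.242 / 1.016)² = 2 × 3.191² = 2 × 10.18 = 20.4.
Round up to the next whole participant.

n = 21 per group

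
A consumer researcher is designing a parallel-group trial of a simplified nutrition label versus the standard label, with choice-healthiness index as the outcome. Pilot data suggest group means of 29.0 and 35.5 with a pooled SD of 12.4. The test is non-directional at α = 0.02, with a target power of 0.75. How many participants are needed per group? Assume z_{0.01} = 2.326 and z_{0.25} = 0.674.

n = 66 per group

Cohen's d = |M₁ − M₂| / SD_pooled = |29.0 − 35.5| / 12.4 = 6.5 / 12.4 = 0.524.
For two independent groups with equal n: n = 2·((z_{α/2} + z_β) / d)².
z_{α/2} + z_β = 2.326 + 0.674 = 3.000.
n = 2 × (3.000 / 0.524)² = 2 × 5.725² = 2 × 32.78 = 65.6.
Round up to the next whole participant.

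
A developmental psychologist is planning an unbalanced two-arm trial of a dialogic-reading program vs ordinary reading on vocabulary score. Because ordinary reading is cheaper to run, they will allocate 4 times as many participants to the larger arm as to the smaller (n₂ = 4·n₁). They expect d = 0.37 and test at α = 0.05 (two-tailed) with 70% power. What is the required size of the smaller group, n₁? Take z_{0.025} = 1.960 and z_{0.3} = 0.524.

n₁ = 57

With allocation ratio k = n₂/n₁ = 4, Var(x̄₁−x̄₂) = σ²(1/n₁ + 1/(k·n₁)) = σ²·(k+1)/(k·n₁).
So n₁ = (1 + 1/k)·((z_{α/2} + z_β)/d)² = 1.250 × (2.484/0.37)².
n₁ = 1.250 × 45.07 = 56.3.
Round up: n₁ = 57, giving n₂ = 4 × 57 = 228.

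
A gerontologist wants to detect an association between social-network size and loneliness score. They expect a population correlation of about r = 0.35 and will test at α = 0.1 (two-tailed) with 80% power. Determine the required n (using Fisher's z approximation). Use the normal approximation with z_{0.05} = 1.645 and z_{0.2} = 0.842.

n = 50

Fisher's z: C = ½·ln((1+r)/(1−r)) = ½·ln(2.0769) = 0.3654.
n = ((z_{α/2} + z_β)/C)² + 3.
(1.645 + 0.842) / 0.3654 = 2.487 / 0.3654 = 6.806.
n = 6.806² + 3 = 46.32 + 3 = 49.3.
Round up.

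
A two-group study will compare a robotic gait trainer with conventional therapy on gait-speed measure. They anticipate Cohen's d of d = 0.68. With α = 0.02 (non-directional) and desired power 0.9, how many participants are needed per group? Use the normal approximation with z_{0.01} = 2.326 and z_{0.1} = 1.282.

n = 57 per group

For two independent groups with equal n: n = 2·((z_{α/2} + z_β) / d)².
z_{α/2} + z_β = 2.326 + 1.282 = 3.608.
n = 2 × (3.608 / 0.68)² = 2 × 5.306² = 2 × 28.15 = 56.3.
Round up to the next whole participant.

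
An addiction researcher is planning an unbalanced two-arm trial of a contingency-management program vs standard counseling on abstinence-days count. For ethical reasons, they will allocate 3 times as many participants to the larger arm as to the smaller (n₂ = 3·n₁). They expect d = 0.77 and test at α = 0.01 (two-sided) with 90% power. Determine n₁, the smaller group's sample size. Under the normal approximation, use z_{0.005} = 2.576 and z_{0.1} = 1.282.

n₁ = 34

With allocation ratio k = n₂/n₁ = 3, Var(x̄₁−x̄₂) = σ²(1/n₁ + 1/(k·n₁)) = σ²·(k+1)/(k·n₁).
So n₁ = (1 + 1/k)·((z_{α/2} + z_β)/d)² = 1.333 × (3.858/0.77)².
n₁ = 1.333 × 25.10 = 33.5.
Round up: n₁ = 34, giving n₂ = 3 × 34 = 102.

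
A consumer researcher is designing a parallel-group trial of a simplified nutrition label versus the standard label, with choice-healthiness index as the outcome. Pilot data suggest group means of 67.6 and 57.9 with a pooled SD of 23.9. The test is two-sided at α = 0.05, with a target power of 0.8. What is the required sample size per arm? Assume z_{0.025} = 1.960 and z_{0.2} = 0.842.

Cohen's d = |M₁ − M₂| / SD_pooled = |67.6 − 57.9| / 23.9 = 9.7 / 23.9 = 0.406.
For two independent groups with equal n: n = 2·((z_{α/2} + z_β) / d)².
z_{α/2} + z_β = 1.960 + 0.842 = 2.802.
n = 2 × (2.802 / 0.406)² = 2 × 6.901² = 2 × 47.63 = 95.3.
Round up to the next whole participant.

n = 96 per group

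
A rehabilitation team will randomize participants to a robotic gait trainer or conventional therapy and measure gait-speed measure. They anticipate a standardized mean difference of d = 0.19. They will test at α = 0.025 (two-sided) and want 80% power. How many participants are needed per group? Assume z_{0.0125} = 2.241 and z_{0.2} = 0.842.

For two independent groups with equal n: n = 2·((z_{α/2} + z_β) / d)².
z_{α/2} + z_β = 2.241 + 0.842 = 3.083.
n = 2 × (3.083 / 0.19)² = 2 × 16.226² = 2 × 263.29 = 526.6.
Round up to the next whole participant.

n = 527 per group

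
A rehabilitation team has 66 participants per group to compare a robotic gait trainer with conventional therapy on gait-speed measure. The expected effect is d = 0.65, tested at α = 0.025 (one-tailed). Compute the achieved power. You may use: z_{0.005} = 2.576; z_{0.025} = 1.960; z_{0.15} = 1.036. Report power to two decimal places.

For two equal groups, power = Φ(d·√(n/2) − z_{α}).
d·√(n/2) = 0.65 × √(66/2) = 0.65 × 5.745 = 3.734.
z_β = 3.734 − 1.960 = 1.774.
Power = Φ(1.774) = 0.962.

power ≈ 0.96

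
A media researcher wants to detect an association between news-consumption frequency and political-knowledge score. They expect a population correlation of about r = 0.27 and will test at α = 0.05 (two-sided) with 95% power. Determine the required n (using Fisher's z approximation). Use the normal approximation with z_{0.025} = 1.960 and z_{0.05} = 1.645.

Fisher's z: C = ½·ln((1+r)/(1−r)) = ½·ln(1.7397) = 0.2769.
n = ((z_{α/2} + z_β)/C)² + 3.
(1.960 + 1.645) / 0.2769 = 3.605 / 0.2769 = 13.019.
n = 13.019² + 3 = 169.50 + 3 = 172.5.
Round up.

n = 173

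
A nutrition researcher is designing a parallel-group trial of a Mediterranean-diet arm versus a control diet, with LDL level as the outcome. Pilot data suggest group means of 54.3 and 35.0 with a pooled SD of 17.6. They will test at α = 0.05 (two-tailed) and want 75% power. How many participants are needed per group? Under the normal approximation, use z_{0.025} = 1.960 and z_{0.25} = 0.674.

n = 12 per group

Cohen's d = |M₁ − M₂| / SD_pooled = |54.3 − 35.0| / 17.6 = 19.3 / 17.6 = 1.097.
For two independent groups with equal n: n = 2·((z_{α/2} + z_β) / d)².
z_{α/2} + z_β = 1.960 + 0.674 = 2.634.
n = 2 × (2.634 / 1.097)² = 2 × 2.401² = 2 × 5.77 = 11.5.
Round up to the next whole participant.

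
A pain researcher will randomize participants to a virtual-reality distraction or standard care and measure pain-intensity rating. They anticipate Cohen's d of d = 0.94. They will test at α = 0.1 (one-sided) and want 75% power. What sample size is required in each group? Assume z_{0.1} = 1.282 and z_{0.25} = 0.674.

For two independent groups with equal n: n = 2·((z_{α} + z_β) / d)².
z_{α} + z_β = 1.282 + 0.674 = 1.956.
n = 2 × (1.956 / 0.94)² = 2 × 2.081² = 2 × 4.33 = 8.7.
Round up to the next whole participant.

n = 9 per group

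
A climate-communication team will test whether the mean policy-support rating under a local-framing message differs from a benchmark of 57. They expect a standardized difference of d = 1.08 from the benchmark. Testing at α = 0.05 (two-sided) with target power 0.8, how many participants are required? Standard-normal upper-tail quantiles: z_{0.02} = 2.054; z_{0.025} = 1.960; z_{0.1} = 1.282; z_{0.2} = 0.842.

n = 7

For a one-sample test: n = ((z_{α/2} + z_β) / d)².
z_{α/2} + z_β = 1.960 + 0.842 = 2.802.
n = (2.802 / 1.08)² = 2.594² = 6.73.
Round up.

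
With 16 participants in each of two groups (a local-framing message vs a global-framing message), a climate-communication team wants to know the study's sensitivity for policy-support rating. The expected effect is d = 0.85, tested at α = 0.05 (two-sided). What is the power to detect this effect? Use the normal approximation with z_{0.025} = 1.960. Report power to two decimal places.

power ≈ 0.67

For two equal groups, power = Φ(d·√(n/2) − z_{α/2}).
d·√(n/2) = 0.85 × √(16/2) = 0.85 × 2.828 = 2.404.
z_β = 2.404 − 1.960 = 0.444.
Power = Φ(0.444) = 0.672.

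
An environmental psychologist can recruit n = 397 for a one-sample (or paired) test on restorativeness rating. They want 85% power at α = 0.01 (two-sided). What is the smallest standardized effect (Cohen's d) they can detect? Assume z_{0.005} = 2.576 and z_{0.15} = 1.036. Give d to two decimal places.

For a single sample (or paired design) of n = 397: d_min = (z_{α/2} + z_β)/√n.
z-sum = 2.576 + 1.036 = 3.612.
d_min = 3.612 / √397 = 3.612 / 19.925 = 0.181.

d_min ≈ 0.18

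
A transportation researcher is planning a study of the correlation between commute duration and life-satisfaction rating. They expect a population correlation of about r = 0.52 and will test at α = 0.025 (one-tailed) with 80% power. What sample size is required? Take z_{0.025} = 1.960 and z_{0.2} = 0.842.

n = 27

Fisher's z: C = ½·ln((1+r)/(1−r)) = ½·ln(3.1667) = 0.5763.
n = ((z_{α} + z_β)/C)² + 3.
(1.960 + 0.842) / 0.5763 = 2.802 / 0.5763 = 4.862.
n = 4.862² + 3 = 23.64 + 3 = 26.6.
Round up.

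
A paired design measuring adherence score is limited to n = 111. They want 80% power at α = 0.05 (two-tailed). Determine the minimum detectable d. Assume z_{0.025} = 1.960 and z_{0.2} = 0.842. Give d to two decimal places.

For a single sample (or paired design) of n = 111: d_min = (z_{α/2} + z_β)/√n.
z-sum = 1.960 + 0.842 = 2.802.
d_min = 2.802 / √111 = 2.802 / 10.536 = 0.266.

d_min ≈ 0.27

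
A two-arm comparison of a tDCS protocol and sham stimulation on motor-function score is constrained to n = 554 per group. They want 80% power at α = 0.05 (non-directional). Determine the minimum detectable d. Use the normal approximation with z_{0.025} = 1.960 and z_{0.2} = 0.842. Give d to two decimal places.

For two independent groups of n = 554 each: d_min = (z_{α/2} + z_β)·√(2/n).
z-sum = 1.960 + 0.842 = 2.802.
d_min = 2.802 × √(2/554) = 2.802 × 0.0601 = 0.168.

d_min ≈ 0.17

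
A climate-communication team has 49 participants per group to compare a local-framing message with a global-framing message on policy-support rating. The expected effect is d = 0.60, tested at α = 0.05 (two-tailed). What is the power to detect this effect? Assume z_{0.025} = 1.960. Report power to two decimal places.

power ≈ 0.84

For two equal groups, power = Φ(d·√(n/2) − z_{α/2}).
d·√(n/2) = 0.60 × √(49/2) = 0.60 × 4.950 = 2.970.
z_β = 2.970 − 1.960 = 1.010.
Power = Φ(1.010) = 0.844.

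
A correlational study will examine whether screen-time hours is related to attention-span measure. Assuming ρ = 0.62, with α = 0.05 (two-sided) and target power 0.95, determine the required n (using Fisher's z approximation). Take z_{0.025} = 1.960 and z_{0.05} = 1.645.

n = 28

Fisher's z: C = ½·ln((1+r)/(1−r)) = ½·ln(4.2632) = 0.7250.
n = ((z_{α/2} + z_β)/C)² + 3.
(1.960 + 1.645) / 0.7250 = 3.605 / 0.7250 = 4.972.
n = 4.972² + 3 = 24.72 + 3 = 27.7.
Round up.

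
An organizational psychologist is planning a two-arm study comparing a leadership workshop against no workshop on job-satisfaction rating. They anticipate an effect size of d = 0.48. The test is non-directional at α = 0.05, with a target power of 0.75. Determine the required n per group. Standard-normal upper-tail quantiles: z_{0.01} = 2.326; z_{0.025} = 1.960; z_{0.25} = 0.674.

n = 61 per group

For two independent groups with equal n: n = 2·((z_{α/2} + z_β) / d)².
z_{α/2} + z_β = 1.960 + 0.674 = 2.634.
n = 2 × (2.634 / 0.48)² = 2 × 5.487² = 2 × 30.11 = 60.2.
Round up to the next whole participant.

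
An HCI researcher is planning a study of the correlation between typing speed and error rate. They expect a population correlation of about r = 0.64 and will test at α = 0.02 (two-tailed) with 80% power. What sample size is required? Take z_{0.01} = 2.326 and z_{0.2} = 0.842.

n = 21

Fisher's z: C = ½·ln((1+r)/(1−r)) = ½·ln(4.5556) = 0.7582.
n = ((z_{α/2} + z_β)/C)² + 3.
(2.326 + 0.842) / 0.7582 = 3.168 / 0.7582 = 4.178.
n = 4.178² + 3 = 17.46 + 3 = 20.5.
Round up.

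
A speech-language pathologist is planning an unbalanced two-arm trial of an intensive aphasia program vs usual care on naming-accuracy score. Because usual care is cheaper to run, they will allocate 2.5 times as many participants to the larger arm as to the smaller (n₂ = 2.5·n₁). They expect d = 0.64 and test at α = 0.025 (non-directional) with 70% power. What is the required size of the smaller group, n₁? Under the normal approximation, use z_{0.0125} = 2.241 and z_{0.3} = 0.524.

With allocation ratio k = n₂/n₁ = 2.5, Var(x̄₁−x̄₂) = σ²(1/n₁ + 1/(k·n₁)) = σ²·(k+1)/(k·n₁).
So n₁ = (1 + 1/k)·((z_{α/2} + z_β)/d)² = 1.400 × (2.765/0.64)².
n₁ = 1.400 × 18.67 = 26.1.
Round up: n₁ = 27, giving n₂ = ⌈2.5 × 27⌉ = ⌈67.5⌉ = 68.

n₁ = 27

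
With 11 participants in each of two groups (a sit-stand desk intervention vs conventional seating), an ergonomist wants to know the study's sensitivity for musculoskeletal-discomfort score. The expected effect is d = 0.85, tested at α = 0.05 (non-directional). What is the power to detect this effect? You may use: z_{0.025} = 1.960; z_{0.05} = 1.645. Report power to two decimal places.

For two equal groups, power = Φ(d·√(n/2) − z_{α/2}).
d·√(n/2) = 0.85 × √(11/2) = 0.85 × 2.345 = 1.993.
z_β = 1.993 − 1.960 = 0.033.
Power = Φ(0.033) = 0.513.

power ≈ 0.51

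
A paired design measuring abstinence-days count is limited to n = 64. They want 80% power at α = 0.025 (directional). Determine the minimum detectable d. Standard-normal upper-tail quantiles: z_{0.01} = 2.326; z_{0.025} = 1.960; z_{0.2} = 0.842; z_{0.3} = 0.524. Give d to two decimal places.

d_min ≈ 0.35

For a single sample (or paired design) of n = 64: d_min = (z_{α} + z_β)/√n.
z-sum = 1.960 + 0.842 = 2.802.
d_min = 2.802 / √64 = 2.802 / 8.000 = 0.350.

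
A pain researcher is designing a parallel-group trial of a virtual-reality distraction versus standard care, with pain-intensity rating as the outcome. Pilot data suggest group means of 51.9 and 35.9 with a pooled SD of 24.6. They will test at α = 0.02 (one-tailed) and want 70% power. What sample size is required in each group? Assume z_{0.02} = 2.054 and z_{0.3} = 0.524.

Cohen's d = |M₁ − M₂| / SD_pooled = |51.9 − 35.9| / 24.6 = 16.0 / 24.6 = 0.650.
For two independent groups with equal n: n = 2·((z_{α} + z_β) / d)².
z_{α} + z_β = 2.054 + 0.524 = 2.578.
n = 2 × (2.578 / 0.650)² = 2 × 3.966² = 2 × 15.73 = 31.5.
Round up to the next whole participant.

n = 32 per group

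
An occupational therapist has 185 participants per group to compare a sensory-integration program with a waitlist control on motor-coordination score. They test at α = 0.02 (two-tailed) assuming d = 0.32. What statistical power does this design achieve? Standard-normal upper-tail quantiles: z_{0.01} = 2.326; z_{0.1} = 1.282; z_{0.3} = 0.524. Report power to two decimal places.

For two equal groups, power = Φ(d·√(n/2) − z_{α/2}).
d·√(n/2) = 0.32 × √(185/2) = 0.32 × 9.618 = 3.078.
z_β = 3.078 − 2.326 = 0.752.
Power = Φ(0.752) = 0.774.

power ≈ 0.77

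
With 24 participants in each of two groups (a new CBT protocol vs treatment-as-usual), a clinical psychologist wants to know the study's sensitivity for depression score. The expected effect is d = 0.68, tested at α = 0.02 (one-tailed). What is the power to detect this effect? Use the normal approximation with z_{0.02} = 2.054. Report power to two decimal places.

power ≈ 0.62

For two equal groups, power = Φ(d·√(n/2) − z_{α}).
d·√(n/2) = 0.68 × √(24/2) = 0.68 × 3.464 = 2.356.
z_β = 2.356 − 2.054 = 0.302.
Power = Φ(0.302) = 0.619.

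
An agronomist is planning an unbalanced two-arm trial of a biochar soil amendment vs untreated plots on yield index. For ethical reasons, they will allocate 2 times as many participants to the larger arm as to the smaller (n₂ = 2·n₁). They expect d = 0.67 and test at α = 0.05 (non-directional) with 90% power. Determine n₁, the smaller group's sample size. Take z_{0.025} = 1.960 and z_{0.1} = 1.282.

n₁ = 36

With allocation ratio k = n₂/n₁ = 2, Var(x̄₁−x̄₂) = σ²(1/n₁ + 1/(k·n₁)) = σ²·(k+1)/(k·n₁).
So n₁ = (1 + 1/k)·((z_{α/2} + z_β)/d)² = 1.500 × (3.242/0.67)².
n₁ = 1.500 × 23.41 = 35.1.
Round up: n₁ = 36, giving n₂ = 2 × 36 = 72.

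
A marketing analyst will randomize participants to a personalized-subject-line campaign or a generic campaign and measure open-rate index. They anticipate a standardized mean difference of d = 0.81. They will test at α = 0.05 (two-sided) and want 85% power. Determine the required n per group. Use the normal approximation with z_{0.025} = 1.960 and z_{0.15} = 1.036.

For two independent groups with equal n: n = 2·((z_{α/2} + z_β) / d)².
z_{α/2} + z_β = 1.960 + 1.036 = 2.996.
n = 2 × (2.996 / 0.81)² = 2 × 3.699² = 2 × 13.68 = 27.4.
Round up to the next whole participant.

n = 28 per group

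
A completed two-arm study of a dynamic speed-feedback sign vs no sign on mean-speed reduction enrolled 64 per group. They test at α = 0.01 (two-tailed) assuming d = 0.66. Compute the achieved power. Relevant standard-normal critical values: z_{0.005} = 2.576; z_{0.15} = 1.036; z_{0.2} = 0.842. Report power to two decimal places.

power ≈ 0.88

For two equal groups, power = Φ(d·√(n/2) − z_{α/2}).
d·√(n/2) = 0.66 × √(64/2) = 0.66 × 5.657 = 3.734.
z_β = 3.734 − 2.576 = 1.158.
Power = Φ(1.158) = 0.876.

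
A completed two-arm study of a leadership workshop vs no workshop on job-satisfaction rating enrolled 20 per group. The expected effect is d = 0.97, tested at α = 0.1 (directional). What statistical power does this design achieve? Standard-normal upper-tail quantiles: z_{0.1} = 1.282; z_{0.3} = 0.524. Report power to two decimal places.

power ≈ 0.96

For two equal groups, power = Φ(d·√(n/2) − z_{α}).
d·√(n/2) = 0.97 × √(20/2) = 0.97 × 3.162 = 3.067.
z_β = 3.067 − 1.282 = 1.785.
Power = Φ(1.785) = 0.963.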